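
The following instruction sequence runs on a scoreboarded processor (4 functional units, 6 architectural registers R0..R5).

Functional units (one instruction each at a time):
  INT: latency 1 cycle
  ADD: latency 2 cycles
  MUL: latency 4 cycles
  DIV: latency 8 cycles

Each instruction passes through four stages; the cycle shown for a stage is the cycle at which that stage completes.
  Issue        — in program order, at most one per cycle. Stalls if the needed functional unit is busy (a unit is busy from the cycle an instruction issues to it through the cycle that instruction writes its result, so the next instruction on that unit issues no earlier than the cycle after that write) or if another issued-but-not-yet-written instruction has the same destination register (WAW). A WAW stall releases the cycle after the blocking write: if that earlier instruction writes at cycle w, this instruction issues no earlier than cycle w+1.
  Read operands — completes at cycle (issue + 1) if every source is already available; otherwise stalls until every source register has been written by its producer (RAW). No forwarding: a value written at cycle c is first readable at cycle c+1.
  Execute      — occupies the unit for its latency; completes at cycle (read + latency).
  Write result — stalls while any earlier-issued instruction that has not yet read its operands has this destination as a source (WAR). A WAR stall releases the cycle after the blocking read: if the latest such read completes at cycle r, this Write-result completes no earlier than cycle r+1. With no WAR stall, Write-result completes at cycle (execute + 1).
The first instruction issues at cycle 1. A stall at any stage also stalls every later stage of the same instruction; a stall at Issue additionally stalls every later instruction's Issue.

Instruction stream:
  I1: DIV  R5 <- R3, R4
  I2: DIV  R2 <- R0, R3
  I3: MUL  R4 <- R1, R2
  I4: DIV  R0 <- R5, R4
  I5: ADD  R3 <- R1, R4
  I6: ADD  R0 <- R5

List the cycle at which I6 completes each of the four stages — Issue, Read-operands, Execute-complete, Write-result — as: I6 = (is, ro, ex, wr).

I6 = (39, 40, 42, 43)

[I1] 1/2/10/11
[I2] 12/13/21/22  (struct: DIV busy until I1 writes@11)
[I3] 13/23/27/28  (RAW R2: wait I2 write@22)
[I4] 23/29/37/38  (struct: DIV busy until I2 writes@22; RAW R4: wait I3 write@28)
[I5] 24/29/31/32  (RAW R4: wait I3 write@28)
[I6] 39/40/42/43  (WAW R0: wait I4 write@38)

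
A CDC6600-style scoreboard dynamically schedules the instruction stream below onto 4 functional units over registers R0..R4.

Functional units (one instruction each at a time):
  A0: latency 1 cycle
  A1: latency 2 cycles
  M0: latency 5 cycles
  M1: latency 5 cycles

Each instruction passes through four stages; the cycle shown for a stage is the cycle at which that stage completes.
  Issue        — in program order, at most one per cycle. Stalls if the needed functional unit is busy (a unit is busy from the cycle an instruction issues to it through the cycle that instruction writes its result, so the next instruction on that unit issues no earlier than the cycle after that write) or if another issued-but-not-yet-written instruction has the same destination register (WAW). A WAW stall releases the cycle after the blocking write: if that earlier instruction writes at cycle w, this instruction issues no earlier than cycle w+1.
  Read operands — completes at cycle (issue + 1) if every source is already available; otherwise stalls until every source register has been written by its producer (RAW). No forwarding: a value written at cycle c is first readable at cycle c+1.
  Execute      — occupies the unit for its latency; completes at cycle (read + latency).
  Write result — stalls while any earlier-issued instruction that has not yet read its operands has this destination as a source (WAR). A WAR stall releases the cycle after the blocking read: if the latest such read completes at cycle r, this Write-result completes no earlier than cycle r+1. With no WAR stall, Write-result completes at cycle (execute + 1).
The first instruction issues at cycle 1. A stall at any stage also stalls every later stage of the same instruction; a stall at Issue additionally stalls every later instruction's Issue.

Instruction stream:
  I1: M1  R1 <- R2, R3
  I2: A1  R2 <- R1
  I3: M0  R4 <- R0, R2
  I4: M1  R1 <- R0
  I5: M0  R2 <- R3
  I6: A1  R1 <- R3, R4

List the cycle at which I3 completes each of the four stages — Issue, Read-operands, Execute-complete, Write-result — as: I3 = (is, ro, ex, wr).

I3 = (3, 13, 18, 19)

c1: I1 issues→M1
c2: I1 reads | I2 issues→A1
c3: I3 issues→M0
c7: I1 exec-done
c8: I1 writes R1
c9: I2 reads | I4 issues→M1
c10: I4 reads
c11: I2 exec-done
c12: I2 writes R2
c13: I3 reads
c15: I4 exec-done
c16: I4 writes R1
c18: I3 exec-done
c19: I3 writes R4
c20: I5 issues→M0
c21: I5 reads | I6 issues→A1
c22: I6 reads
c24: I6 exec-done
c25: I6 writes R1
c26: I5 exec-done
c27: I5 writes R2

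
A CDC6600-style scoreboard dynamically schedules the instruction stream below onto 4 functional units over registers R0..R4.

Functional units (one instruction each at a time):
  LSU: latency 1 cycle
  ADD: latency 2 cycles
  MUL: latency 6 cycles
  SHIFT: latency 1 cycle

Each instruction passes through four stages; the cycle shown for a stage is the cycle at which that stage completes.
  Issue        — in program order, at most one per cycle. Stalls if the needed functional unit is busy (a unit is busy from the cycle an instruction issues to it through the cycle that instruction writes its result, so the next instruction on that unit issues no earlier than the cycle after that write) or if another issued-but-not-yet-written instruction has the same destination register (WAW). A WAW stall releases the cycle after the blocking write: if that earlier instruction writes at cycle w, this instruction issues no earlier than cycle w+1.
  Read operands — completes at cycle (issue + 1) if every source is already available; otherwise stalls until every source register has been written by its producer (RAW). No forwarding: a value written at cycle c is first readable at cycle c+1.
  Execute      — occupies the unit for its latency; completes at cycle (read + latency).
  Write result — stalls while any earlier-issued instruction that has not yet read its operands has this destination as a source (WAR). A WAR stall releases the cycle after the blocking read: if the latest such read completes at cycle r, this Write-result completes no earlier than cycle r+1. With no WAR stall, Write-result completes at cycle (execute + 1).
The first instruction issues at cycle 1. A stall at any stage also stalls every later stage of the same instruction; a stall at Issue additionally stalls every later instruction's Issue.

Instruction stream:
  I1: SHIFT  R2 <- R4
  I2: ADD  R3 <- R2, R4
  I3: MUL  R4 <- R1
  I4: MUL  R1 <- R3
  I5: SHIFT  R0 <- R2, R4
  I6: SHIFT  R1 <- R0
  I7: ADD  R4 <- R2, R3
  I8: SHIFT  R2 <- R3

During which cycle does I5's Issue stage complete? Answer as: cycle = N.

cycle = 13

t=1  issue I1 (SHIFT)
t=2  I1 read-ops | issue I2 (ADD)
t=3  I1 finished on SHIFT | issue I3 (MUL)
t=4  I1→R2 | I3 read-ops
t=5  I2 read-ops
t=7  I2 finished on ADD
t=8  I2→R3
t=10  I3 finished on MUL
t=11  I3→R4
t=12  issue I4 (MUL)
t=13  I4 read-ops | issue I5 (SHIFT)
t=14  I5 read-ops
t=15  I5 finished on SHIFT
t=16  I5→R0
t=19  I4 finished on MUL
t=20  I4→R1
t=21  issue I6 (SHIFT)
t=22  I6 read-ops | issue I7 (ADD)
t=23  I6 finished on SHIFT | I7 read-ops
t=24  I6→R1
t=25  I7 finished on ADD | issue I8 (SHIFT)
t=26  I7→R4 | I8 read-ops
t=27  I8 finished on SHIFT
t=28  I8→R2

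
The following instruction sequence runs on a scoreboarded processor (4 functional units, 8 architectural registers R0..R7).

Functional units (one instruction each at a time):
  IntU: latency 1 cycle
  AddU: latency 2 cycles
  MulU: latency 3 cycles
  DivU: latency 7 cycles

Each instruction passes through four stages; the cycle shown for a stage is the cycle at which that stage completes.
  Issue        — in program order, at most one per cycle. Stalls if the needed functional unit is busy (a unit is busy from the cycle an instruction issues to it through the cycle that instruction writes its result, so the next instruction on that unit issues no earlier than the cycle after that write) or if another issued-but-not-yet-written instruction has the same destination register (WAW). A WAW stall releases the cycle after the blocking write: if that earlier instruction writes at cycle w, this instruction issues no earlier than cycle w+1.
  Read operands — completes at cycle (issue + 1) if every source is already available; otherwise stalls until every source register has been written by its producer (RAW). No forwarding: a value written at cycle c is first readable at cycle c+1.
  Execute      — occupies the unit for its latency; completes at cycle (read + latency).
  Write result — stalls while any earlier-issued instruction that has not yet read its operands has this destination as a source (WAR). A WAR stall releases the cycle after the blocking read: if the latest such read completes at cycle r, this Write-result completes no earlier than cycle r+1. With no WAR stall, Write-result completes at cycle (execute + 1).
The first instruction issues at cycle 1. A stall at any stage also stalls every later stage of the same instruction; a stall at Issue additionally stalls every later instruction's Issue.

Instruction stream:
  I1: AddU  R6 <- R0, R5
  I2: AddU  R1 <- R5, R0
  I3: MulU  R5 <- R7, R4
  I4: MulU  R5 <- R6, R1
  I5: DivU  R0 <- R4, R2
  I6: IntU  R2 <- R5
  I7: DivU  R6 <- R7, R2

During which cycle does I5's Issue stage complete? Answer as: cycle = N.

cycle = 14

[1] I1→AddU
[2] I1 RO
[4] I1 EX
[5] I1 WR R6
[6] I2→AddU
[7] I2 RO · I3→MulU
[8] I3 RO
[9] I2 EX
[10] I2 WR R1
[11] I3 EX
[12] I3 WR R5
[13] I4→MulU
[14] I4 RO · I5→DivU
[15] I5 RO · I6→IntU
[17] I4 EX
[18] I4 WR R5
[19] I6 RO
[20] I6 EX
[21] I6 WR R2
[22] I5 EX
[23] I5 WR R0
[24] I7→DivU
[25] I7 RO
[32] I7 EX
[33] I7 WR R6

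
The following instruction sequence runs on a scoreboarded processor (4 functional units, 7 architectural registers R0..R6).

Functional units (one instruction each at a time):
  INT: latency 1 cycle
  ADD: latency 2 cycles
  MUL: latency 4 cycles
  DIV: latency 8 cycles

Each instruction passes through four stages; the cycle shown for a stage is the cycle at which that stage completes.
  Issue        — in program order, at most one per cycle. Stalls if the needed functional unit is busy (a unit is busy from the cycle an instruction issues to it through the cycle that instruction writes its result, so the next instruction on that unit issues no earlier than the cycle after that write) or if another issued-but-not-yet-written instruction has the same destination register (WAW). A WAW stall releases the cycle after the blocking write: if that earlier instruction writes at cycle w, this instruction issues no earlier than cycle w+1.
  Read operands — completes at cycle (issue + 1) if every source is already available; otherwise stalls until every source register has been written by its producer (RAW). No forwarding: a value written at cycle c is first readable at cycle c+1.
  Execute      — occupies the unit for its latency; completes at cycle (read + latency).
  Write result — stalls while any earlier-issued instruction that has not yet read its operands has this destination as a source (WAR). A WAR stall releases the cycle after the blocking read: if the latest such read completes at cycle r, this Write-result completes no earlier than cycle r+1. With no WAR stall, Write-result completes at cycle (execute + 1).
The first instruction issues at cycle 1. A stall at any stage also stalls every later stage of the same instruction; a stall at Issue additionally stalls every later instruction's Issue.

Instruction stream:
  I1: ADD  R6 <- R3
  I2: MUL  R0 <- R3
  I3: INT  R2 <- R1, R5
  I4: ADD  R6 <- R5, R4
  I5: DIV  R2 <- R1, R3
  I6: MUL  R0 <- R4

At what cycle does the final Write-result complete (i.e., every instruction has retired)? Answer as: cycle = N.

cycle = 17

cycle 1: I1 issues→ADD
cycle 2: I1 reads | I2 issues→MUL
cycle 3: I2 reads | I3 issues→INT
cycle 4: I1 exec-done | I3 reads
cycle 5: I1 writes R6 | I3 exec-done
cycle 6: I3 writes R2 | I4 issues→ADD
cycle 7: I2 exec-done | I4 reads | I5 issues→DIV
cycle 8: I2 writes R0 | I5 reads
cycle 9: I4 exec-done | I6 issues→MUL
cycle 10: I4 writes R6 | I6 reads
cycle 14: I6 exec-done
cycle 15: I6 writes R0
cycle 16: I5 exec-done
cycle 17: I5 writes R2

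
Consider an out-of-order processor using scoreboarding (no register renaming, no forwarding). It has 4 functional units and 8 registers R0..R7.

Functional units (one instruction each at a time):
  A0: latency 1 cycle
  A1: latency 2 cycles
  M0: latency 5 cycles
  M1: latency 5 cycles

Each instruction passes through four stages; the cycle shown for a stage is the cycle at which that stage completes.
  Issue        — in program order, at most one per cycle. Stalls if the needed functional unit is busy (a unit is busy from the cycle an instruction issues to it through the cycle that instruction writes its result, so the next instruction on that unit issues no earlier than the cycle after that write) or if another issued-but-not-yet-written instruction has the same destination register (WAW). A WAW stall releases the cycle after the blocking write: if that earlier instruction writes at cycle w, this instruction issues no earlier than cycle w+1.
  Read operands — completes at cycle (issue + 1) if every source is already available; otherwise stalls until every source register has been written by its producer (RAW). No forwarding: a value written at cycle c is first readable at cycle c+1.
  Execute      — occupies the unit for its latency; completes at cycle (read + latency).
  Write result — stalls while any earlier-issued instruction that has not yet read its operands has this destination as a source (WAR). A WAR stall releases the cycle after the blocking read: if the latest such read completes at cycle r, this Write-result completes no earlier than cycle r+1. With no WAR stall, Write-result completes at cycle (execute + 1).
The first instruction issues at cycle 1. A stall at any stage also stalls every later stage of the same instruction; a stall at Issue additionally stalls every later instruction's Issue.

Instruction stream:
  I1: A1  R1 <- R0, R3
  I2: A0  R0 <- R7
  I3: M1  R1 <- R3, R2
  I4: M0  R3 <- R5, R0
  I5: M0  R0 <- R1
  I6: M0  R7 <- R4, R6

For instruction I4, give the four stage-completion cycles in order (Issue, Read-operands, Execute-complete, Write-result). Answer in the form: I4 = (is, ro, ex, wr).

I4 = (7, 8, 13, 14)

1) issue 1, read 2, done 4, write 5
2) issue 2, read 3, done 4, write 5
3) issue 6, read 7, done 12, write 13  <WAW R1: wait I1 write@5>
4) issue 7, read 8, done 13, write 14
5) issue 15, read 16, done 21, write 22  <struct: M0 busy until I4 writes@14>
6) issue 23, read 24, done 29, write 30  <struct: M0 busy until I5 writes@22>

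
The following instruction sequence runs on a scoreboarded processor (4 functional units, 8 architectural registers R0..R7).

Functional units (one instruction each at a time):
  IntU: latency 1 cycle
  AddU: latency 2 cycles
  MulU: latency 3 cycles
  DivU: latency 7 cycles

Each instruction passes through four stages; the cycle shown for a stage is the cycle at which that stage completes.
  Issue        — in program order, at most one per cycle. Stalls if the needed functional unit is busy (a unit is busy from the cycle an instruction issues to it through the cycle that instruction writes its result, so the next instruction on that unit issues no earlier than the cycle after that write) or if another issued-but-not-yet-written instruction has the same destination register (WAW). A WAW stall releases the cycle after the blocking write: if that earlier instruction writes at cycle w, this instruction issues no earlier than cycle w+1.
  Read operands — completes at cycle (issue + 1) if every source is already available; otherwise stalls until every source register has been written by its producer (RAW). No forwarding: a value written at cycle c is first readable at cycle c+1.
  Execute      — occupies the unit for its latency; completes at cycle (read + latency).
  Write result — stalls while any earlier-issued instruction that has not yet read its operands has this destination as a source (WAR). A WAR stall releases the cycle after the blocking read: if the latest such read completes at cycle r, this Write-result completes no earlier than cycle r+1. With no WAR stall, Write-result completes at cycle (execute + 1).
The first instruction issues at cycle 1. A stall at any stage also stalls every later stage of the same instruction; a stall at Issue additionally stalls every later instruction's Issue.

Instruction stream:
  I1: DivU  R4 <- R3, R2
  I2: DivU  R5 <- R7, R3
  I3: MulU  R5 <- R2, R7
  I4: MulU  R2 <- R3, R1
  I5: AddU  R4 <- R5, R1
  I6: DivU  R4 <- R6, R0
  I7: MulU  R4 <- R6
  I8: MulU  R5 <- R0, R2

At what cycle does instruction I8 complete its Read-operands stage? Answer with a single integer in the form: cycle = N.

  I1 | 1 | 2 | 9 | 10
  I2 | 11 | 12 | 19 | 20   struct: DivU busy until I1 writes@10
  I3 | 21 | 22 | 25 | 26   WAW R5: wait I2 write@20
  I4 | 27 | 28 | 31 | 32   struct: MulU busy until I3 writes@26
  I5 | 28 | 29 | 31 | 32
  I6 | 33 | 34 | 41 | 42   WAW R4: wait I5 write@32
  I7 | 43 | 44 | 47 | 48   WAW R4: wait I6 write@42
  I8 | 49 | 50 | 53 | 54   struct: MulU busy until I7 writes@48

cycle = 50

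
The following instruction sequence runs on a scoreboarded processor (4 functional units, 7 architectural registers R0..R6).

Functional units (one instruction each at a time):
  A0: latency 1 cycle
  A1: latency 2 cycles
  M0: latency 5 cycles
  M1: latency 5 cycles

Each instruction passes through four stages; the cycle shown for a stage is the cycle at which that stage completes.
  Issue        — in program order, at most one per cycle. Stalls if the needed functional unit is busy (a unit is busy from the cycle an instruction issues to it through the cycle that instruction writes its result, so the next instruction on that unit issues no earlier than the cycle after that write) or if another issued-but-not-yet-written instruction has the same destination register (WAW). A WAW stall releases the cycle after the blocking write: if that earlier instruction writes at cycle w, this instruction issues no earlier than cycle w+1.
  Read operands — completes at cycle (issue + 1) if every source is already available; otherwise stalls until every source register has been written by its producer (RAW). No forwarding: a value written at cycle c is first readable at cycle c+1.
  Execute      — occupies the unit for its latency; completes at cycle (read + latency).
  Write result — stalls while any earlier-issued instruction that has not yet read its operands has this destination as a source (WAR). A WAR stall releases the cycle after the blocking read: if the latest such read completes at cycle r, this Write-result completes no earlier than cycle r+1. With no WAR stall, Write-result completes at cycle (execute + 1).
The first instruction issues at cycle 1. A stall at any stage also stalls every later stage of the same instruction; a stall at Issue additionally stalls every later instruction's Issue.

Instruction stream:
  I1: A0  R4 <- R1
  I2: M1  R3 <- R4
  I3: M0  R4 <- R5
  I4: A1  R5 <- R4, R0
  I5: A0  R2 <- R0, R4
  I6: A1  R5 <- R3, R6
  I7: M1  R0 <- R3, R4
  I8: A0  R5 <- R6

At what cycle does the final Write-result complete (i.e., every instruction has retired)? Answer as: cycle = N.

cycle = 25

c1: I1 dispatched to A0
c2: I1 operands ready | I2 dispatched to M1
c3: I1 complete
c4: R4←I1
c5: I2 operands ready | I3 dispatched to M0
c6: I3 operands ready | I4 dispatched to A1
c7: I5 dispatched to A0
c10: I2 complete
c11: R3←I2 | I3 complete
c12: R4←I3
c13: I4 operands ready | I5 operands ready
c14: I5 complete
c15: I4 complete | R2←I5
c16: R5←I4
c17: I6 dispatched to A1
c18: I6 operands ready | I7 dispatched to M1
c19: I7 operands ready
c20: I6 complete
c21: R5←I6
c22: I8 dispatched to A0
c23: I8 operands ready
c24: I7 complete | I8 complete
c25: R0←I7 | R5←I8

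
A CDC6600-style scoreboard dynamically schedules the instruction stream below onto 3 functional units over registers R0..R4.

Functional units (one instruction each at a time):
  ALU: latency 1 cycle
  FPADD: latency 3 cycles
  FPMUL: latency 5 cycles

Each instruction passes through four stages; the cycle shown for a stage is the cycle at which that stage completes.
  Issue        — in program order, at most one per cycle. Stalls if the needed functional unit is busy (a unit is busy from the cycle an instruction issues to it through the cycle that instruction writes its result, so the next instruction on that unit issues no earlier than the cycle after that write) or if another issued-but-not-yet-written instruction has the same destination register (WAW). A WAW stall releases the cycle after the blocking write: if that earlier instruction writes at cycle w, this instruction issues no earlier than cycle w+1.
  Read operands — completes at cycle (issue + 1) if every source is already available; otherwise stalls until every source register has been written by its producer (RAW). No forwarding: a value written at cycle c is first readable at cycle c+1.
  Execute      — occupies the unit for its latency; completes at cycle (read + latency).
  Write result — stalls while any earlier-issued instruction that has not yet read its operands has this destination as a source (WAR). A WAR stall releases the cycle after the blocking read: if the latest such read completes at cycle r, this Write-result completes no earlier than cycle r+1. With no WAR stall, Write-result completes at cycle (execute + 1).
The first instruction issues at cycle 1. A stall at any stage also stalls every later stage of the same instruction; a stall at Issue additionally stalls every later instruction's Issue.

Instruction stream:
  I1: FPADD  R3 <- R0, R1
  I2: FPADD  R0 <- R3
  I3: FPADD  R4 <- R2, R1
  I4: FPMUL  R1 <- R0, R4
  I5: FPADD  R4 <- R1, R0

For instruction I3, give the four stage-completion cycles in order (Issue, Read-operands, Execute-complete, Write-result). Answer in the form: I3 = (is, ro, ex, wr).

t=1  I1 issues→FPADD
t=2  I1 reads
t=5  I1 exec-done
t=6  I1 writes R3
t=7  I2 issues→FPADD
t=8  I2 reads
t=11  I2 exec-done
t=12  I2 writes R0
t=13  I3 issues→FPADD
t=14  I3 reads | I4 issues→FPMUL
t=17  I3 exec-done
t=18  I3 writes R4
t=19  I4 reads | I5 issues→FPADD
t=24  I4 exec-done
t=25  I4 writes R1
t=26  I5 reads
t=29  I5 exec-done
t=30  I5 writes R4

I3 = (13, 14, 17, 18)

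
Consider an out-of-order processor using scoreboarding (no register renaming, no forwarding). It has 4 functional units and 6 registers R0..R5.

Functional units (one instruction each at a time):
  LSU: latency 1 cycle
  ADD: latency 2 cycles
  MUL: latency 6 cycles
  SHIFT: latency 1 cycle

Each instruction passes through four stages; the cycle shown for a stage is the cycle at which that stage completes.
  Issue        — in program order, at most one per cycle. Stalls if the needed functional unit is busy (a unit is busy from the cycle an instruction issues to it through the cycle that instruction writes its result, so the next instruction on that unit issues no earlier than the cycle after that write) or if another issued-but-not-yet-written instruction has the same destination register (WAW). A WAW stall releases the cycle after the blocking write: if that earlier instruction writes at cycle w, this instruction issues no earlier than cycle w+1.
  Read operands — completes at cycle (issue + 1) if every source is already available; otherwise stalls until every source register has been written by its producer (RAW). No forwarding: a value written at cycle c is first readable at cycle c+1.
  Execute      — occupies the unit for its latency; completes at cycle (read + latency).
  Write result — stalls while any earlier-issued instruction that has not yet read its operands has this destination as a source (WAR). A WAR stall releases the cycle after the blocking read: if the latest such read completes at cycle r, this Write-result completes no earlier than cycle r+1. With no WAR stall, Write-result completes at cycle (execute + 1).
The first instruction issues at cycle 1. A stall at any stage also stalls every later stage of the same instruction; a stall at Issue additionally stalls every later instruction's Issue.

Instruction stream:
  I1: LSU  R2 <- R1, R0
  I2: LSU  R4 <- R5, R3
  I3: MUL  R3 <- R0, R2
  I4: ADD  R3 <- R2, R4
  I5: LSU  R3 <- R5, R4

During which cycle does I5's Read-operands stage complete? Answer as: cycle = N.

I1: IS=1 RO=2 EX=3 WR=4
I2: IS=5 RO=6 EX=7 WR=8  [struct: LSU busy until I1 writes@4]
I3: IS=6 RO=7 EX=13 WR=14
I4: IS=15 RO=16 EX=18 WR=19  [WAW R3: wait I3 write@14]
I5: IS=20 RO=21 EX=22 WR=23  [WAW R3: wait I4 write@19]

cycle = 21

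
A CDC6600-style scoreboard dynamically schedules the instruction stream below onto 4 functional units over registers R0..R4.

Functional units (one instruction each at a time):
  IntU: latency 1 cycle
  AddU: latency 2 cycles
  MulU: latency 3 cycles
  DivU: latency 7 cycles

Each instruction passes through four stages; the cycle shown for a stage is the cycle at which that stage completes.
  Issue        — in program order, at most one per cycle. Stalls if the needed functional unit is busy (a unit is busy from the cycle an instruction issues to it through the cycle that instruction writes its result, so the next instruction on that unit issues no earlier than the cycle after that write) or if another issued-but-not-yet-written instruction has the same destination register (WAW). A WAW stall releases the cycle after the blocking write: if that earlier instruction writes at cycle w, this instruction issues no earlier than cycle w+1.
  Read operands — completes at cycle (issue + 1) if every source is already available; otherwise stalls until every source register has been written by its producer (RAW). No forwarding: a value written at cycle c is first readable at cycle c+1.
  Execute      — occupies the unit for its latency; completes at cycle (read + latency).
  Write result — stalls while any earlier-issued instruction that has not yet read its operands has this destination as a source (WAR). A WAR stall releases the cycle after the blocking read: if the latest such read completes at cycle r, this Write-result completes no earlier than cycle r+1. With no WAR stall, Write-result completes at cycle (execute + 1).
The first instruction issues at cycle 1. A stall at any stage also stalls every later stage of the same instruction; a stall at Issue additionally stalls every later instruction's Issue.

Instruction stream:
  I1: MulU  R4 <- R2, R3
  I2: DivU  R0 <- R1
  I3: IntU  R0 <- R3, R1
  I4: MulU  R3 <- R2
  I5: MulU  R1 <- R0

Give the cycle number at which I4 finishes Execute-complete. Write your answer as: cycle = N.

cycle = 17

I1 -> (1, 2, 5, 6)
I2 -> (2, 3, 10, 11)
I3 -> (12, 13, 14, 15)  // WAW R0: wait I2 write@11
I4 -> (13, 14, 17, 18)
I5 -> (19, 20, 23, 24)  // struct: MulU busy until I4 writes@18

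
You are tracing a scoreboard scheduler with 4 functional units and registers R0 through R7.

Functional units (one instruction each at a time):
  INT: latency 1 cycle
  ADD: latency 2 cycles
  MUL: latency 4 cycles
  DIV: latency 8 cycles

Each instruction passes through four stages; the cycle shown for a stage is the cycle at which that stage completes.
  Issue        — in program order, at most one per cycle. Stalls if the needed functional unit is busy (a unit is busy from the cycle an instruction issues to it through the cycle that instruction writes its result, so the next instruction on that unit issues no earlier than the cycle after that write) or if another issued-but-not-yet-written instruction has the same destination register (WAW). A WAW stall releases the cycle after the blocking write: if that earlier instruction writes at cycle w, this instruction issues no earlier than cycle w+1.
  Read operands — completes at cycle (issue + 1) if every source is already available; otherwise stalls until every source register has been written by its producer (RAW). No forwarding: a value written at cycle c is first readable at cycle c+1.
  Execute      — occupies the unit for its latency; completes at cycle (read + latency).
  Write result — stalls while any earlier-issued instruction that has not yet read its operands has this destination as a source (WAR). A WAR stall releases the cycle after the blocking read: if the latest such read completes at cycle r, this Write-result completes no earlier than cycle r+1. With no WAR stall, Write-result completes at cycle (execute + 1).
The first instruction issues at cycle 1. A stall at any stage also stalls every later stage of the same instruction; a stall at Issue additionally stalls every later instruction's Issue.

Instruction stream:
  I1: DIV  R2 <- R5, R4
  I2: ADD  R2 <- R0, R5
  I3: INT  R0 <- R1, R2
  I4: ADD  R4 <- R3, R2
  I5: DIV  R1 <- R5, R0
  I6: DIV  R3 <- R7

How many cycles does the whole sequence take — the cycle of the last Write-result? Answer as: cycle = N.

[1] I1→DIV
[2] I1 RO
[10] I1 EX
[11] I1 WR R2
[12] I2→ADD
[13] I2 RO, I3→INT
[15] I2 EX
[16] I2 WR R2
[17] I3 RO, I4→ADD
[18] I3 EX, I4 RO, I5→DIV
[19] I3 WR R0
[20] I4 EX, I5 RO
[21] I4 WR R4
[28] I5 EX
[29] I5 WR R1
[30] I6→DIV
[31] I6 RO
[39] I6 EX
[40] I6 WR R3

cycle = 40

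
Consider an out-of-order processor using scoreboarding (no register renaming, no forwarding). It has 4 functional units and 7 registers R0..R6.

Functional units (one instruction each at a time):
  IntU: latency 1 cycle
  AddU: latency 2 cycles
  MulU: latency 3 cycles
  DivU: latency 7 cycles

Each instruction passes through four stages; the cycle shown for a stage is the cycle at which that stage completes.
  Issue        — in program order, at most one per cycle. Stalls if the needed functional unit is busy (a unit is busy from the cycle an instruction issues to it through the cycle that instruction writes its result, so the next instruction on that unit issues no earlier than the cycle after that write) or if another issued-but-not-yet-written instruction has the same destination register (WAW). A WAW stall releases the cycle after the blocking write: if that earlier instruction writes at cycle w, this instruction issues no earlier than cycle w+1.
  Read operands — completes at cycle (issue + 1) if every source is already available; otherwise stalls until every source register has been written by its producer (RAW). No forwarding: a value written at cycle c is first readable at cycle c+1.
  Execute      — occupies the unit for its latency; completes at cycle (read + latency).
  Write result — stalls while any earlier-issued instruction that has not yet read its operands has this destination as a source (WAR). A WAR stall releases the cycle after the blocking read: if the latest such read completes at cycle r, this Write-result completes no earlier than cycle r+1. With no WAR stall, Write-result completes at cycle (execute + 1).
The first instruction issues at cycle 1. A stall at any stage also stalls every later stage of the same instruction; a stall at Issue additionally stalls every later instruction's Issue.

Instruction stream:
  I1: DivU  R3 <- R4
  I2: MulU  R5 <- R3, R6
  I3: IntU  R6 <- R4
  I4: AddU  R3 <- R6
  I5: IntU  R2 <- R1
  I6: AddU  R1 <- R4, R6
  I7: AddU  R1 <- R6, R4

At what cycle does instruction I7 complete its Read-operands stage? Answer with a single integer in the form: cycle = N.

[1] issue I1 (DivU)
[2] I1 read-ops; issue I2 (MulU)
[3] issue I3 (IntU)
[4] I3 read-ops
[5] I3 finished on IntU
[9] I1 finished on DivU
[10] I1→R3
[11] I2 read-ops; issue I4 (AddU)
[12] I3→R6
[13] I4 read-ops; issue I5 (IntU)
[14] I2 finished on MulU; I5 read-ops
[15] I2→R5; I4 finished on AddU; I5 finished on IntU
[16] I4→R3; I5→R2
[17] issue I6 (AddU)
[18] I6 read-ops
[20] I6 finished on AddU
[21] I6→R1
[22] issue I7 (AddU)
[23] I7 read-ops
[25] I7 finished on AddU
[26] I7→R1

cycle = 23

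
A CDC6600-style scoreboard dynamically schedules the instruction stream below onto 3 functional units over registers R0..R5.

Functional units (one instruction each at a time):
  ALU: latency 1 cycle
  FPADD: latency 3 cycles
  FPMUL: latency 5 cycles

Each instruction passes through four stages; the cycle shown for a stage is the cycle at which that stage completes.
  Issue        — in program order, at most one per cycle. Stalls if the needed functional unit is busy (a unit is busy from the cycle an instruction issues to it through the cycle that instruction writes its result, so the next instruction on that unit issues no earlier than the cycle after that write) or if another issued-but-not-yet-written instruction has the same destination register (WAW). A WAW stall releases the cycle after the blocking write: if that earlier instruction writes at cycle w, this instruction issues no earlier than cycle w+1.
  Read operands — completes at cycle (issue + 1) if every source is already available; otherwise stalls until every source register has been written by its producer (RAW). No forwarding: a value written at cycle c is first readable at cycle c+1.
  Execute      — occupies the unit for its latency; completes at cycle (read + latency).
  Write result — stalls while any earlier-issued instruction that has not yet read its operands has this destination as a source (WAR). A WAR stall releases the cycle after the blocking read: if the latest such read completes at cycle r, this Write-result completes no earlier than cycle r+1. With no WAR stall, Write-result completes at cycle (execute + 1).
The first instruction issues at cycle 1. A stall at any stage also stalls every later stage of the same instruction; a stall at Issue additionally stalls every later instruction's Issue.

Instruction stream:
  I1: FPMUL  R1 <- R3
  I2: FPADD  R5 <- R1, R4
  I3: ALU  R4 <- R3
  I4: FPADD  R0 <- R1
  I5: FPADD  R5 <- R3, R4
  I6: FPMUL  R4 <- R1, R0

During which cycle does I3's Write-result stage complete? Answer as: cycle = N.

[I1] 1/2/7/8
[I2] 2/9/12/13  (RAW R1: wait I1 write@8)
[I3] 3/4/5/10  (WAR R4: wait I2 read@9)
[I4] 14/15/18/19  (struct: FPADD busy until I2 writes@13)
[I5] 20/21/24/25  (struct: FPADD busy until I4 writes@19)
[I6] 21/22/27/28

cycle = 10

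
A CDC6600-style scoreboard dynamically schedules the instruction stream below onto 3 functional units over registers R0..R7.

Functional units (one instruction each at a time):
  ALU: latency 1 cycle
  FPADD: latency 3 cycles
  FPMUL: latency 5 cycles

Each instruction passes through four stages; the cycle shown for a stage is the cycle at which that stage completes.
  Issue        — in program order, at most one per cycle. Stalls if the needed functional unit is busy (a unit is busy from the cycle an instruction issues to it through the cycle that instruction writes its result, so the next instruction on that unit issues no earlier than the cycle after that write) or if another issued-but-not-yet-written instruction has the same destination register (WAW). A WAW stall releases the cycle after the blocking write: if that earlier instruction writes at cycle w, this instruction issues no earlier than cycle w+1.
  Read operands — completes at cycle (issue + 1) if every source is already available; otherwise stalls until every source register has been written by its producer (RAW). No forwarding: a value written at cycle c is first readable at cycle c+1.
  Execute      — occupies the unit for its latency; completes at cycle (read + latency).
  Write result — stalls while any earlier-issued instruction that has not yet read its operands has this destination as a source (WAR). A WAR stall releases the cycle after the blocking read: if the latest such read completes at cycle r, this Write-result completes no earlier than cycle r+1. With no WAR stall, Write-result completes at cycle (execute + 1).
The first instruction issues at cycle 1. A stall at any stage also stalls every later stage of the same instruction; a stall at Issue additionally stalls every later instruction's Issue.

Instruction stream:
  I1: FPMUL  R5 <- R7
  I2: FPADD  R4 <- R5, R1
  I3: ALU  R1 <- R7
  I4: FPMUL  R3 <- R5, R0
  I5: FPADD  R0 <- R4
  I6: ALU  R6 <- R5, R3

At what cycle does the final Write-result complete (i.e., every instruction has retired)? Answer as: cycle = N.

cycle = 19

cycle 1: I1 dispatched to FPMUL
cycle 2: I1 operands ready; I2 dispatched to FPADD
cycle 3: I3 dispatched to ALU
cycle 4: I3 operands ready
cycle 5: I3 complete
cycle 7: I1 complete
cycle 8: R5←I1
cycle 9: I2 operands ready; I4 dispatched to FPMUL
cycle 10: R1←I3; I4 operands ready
cycle 12: I2 complete
cycle 13: R4←I2
cycle 14: I5 dispatched to FPADD
cycle 15: I4 complete; I5 operands ready; I6 dispatched to ALU
cycle 16: R3←I4
cycle 17: I6 operands ready
cycle 18: I5 complete; I6 complete
cycle 19: R0←I5; R6←I6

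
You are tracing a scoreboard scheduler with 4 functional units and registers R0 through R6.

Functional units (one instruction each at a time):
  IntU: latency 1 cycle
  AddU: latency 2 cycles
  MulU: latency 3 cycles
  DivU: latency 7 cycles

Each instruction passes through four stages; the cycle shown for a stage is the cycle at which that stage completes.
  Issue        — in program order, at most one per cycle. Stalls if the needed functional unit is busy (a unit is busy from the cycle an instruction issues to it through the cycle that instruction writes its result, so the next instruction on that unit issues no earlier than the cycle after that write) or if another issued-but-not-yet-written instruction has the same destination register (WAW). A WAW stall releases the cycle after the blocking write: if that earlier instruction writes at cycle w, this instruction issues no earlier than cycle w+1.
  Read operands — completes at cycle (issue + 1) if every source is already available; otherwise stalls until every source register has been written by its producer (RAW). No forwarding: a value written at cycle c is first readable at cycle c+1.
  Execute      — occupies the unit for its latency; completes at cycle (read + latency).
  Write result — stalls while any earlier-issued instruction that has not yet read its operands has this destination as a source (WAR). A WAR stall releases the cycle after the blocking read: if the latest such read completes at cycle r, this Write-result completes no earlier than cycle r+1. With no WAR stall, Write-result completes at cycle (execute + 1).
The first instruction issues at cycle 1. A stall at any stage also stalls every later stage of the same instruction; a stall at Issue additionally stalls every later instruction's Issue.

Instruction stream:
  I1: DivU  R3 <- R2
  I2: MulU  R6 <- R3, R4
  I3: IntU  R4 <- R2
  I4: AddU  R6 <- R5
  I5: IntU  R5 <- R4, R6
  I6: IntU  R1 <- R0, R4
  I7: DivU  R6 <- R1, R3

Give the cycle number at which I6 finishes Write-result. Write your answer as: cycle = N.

cycle 1: I1 dispatched to DivU
cycle 2: I1 operands ready | I2 dispatched to MulU
cycle 3: I3 dispatched to IntU
cycle 4: I3 operands ready
cycle 5: I3 complete
cycle 9: I1 complete
cycle 10: R3←I1
cycle 11: I2 operands ready
cycle 12: R4←I3
cycle 14: I2 complete
cycle 15: R6←I2
cycle 16: I4 dispatched to AddU
cycle 17: I4 operands ready | I5 dispatched to IntU
cycle 19: I4 complete
cycle 20: R6←I4
cycle 21: I5 operands ready
cycle 22: I5 complete
cycle 23: R5←I5
cycle 24: I6 dispatched to IntU
cycle 25: I6 operands ready | I7 dispatched to DivU
cycle 26: I6 complete
cycle 27: R1←I6
cycle 28: I7 operands ready
cycle 35: I7 complete
cycle 36: R6←I7

cycle = 27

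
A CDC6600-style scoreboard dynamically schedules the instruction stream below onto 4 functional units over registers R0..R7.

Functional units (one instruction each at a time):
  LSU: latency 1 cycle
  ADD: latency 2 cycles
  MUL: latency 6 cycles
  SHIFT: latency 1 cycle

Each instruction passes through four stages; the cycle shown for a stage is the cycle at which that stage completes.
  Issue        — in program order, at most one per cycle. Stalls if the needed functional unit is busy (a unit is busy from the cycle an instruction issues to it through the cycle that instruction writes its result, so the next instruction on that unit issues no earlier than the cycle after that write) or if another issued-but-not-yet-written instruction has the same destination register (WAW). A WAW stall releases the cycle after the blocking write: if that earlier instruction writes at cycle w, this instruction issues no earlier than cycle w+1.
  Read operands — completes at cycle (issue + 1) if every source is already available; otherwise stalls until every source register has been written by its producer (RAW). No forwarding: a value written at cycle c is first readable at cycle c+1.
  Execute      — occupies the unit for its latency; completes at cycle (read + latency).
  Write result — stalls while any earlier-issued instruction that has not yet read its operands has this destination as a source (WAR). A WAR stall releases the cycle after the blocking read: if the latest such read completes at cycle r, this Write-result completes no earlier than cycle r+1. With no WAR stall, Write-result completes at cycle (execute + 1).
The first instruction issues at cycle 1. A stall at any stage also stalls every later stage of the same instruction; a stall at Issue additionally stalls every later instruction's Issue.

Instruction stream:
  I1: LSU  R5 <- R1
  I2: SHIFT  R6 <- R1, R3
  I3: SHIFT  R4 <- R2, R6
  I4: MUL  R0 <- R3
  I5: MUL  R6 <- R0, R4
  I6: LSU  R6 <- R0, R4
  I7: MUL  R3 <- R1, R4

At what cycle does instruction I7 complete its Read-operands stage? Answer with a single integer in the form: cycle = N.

cycle = 27

I1  is:1  ro:2  ex:3  wr:4
I2  is:2  ro:3  ex:4  wr:5
I3  is:6  ro:7  ex:8  wr:9  — struct: SHIFT busy until I2 writes@5
I4  is:7  ro:8  ex:14  wr:15
I5  is:16  ro:17  ex:23  wr:24  — struct: MUL busy until I4 writes@15
I6  is:25  ro:26  ex:27  wr:28  — WAW R6: wait I5 write@24
I7  is:26  ro:27  ex:33  wr:34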